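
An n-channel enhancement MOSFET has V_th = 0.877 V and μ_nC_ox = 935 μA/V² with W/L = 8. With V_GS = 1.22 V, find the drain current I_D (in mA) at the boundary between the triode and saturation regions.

I_D = 0.440 mA

At the boundary V_DS = V_ov = V_GS − V_th = 1.22 − 0.877 = 0.343 V.
k_n = μ_nC_ox · (W/L) = 7.48 mA/V².
I_D = ½ k_n V_ov² = 0.5 × 7.48 × 0.343² = 0.44 mA.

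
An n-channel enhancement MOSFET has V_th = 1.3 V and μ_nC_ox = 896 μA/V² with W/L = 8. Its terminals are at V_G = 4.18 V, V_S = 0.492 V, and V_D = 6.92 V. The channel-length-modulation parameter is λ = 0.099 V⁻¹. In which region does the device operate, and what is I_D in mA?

Saturation; I_D = 33.4 mA

V_GS = V_G − V_S = 4.18 − 0.492 = 3.69 V; V_DS = V_D − V_S = 6.92 − 0.492 = 6.43 V.
k_n = μ_nC_ox · (W/L) = 7.168 mA/V².
V_ov = V_GS − V_th = 3.69 − 1.3 = 2.39 V.
Since V_DS = 6.43 V ≥ V_ov = 2.39 V, the device is in saturation.
I_D = ½ k_n V_ov² (1 + λ V_DS) = 0.5 × 7.168 × 2.39² × (1 + 0.099 × 6.43) = 33.4 mA.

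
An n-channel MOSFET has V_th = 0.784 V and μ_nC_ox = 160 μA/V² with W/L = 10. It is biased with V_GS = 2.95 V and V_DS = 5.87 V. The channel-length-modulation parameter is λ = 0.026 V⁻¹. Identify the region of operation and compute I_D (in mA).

Saturation; I_D = 4.33 mA

k_n = μ_nC_ox · (W/L) = 1.6 mA/V².
V_ov = V_GS − V_th = 2.95 − 0.784 = 2.17 V.
Since V_DS = 5.87 V ≥ V_ov = 2.17 V, the device is in saturation.
I_D = ½ k_n V_ov² (1 + λ V_DS) = 0.5 × 1.6 × 2.17² × (1 + 0.026 × 5.87) = 4.33 mA.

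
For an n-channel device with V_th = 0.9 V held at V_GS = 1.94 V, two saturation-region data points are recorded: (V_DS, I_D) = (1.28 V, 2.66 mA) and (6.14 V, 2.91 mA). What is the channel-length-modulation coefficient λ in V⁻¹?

λ = 0.0198 V⁻¹

With V_GS fixed, I_D ∝ (1 + λ V_DS) in saturation, so I_D2/I_D1 = (1 + λ V_DS2)/(1 + λ V_DS1).
2.91/2.66 = 1.094 = (1 + 6.14 λ)/(1 + 1.28 λ).
Solving: λ (I_D1 V_DS2 − I_D2 V_DS1) = I_D2 − I_D1, so λ = (2.91 − 2.66) / (2.66 × 6.14 − 2.91 × 1.28) = 0.25 / 12.6 = 0.0198 V⁻¹.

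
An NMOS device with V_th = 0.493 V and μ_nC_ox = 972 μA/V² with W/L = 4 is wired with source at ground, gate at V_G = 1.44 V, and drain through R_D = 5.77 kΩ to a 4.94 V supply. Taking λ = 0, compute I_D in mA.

I_D = 0.812 mA

V_GS = V_G = 1.44 V, so V_ov = 1.44 − 0.493 = 0.947 V.
k_n = μ_nC_ox · (W/L) = 3.888 mA/V².
Assume saturation: I_D = ½ k_n V_ov² = 0.5 × 3.888 × 0.947² = 1.74 mA, giving V_DS = V_DD − I_D R_D = 4.94 − 1.74 × 5.77 = -5.12 V.
But -5.12 V < V_ov = 0.947 V, so the device is actually in triode.
In triode I_D = k_n[V_ov V_DS − ½ V_DS²] and I_D = (V_DD − V_DS)/R_D. Equating: 11.2 V_DS² − 22.24 V_DS + 4.94 = 0, giving V_DS = 0.255 V (the root below V_ov).
I_D = (4.94 − 0.255) / 5.77 = 0.812 mA.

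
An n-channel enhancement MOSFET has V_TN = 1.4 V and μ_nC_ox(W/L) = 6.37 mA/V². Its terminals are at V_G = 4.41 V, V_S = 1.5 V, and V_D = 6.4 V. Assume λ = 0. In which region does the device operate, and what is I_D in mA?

V_GS = V_G − V_S = 4.41 − 1.5 = 2.91 V; V_DS = V_D − V_S = 6.4 − 1.5 = 4.9 V.
V_ov = V_GS − V_TN = 2.91 − 1.4 = 1.51 V.
Since V_DS = 4.9 V ≥ V_ov = 1.51 V, the device is in saturation.
I_D = ½ k_n V_ov² = 0.5 × 6.37 × 1.51² = 7.26 mA.

Saturation; I_D = 7.26 mA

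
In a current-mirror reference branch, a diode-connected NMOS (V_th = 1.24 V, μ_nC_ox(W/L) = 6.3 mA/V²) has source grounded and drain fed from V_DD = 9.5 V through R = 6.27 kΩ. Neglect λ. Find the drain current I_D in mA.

I_D = 1.22 mA

With gate tied to drain, V_GS = V_DS ≥ V_GS − V_th, so the device is in saturation.
KCL at the drain: ½ k_n (V_GS − V_th)² = (V_DD − V_GS)/R.
Let x = V_GS − 1.24. Then 19.8 x² + x − 8.26 = 0, giving x = 0.622 V (positive root), so V_GS = 1.86 V.
I_D = (V_DD − V_GS)/R = (9.5 − 1.86) / 6.27 = 1.22 mA.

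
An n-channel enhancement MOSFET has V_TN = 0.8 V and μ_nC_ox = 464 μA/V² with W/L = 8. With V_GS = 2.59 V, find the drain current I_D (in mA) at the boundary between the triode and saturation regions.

I_D = 5.95 mA

At the boundary V_DS = V_ov = V_GS − V_TN = 2.59 − 0.8 = 1.79 V.
k_n = μ_nC_ox · (W/L) = 3.712 mA/V².
I_D = ½ k_n V_ov² = 0.5 × 3.712 × 1.79² = 5.95 mA.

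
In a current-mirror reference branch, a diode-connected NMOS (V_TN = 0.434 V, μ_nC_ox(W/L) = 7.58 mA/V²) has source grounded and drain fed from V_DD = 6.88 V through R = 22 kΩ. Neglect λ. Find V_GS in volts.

V_GS = 0.706 V

With gate tied to drain, V_GS = V_DS ≥ V_GS − V_TN, so the device is in saturation.
KCL at the drain: ½ k_n (V_GS − V_TN)² = (V_DD − V_GS)/R.
Let x = V_GS − 0.434. Then 83.4 x² + x − 6.446 = 0, giving x = 0.272 V (positive root), so V_GS = 0.706 V.
I_D = (V_DD − V_GS)/R = (6.88 − 0.706) / 22 = 0.281 mA.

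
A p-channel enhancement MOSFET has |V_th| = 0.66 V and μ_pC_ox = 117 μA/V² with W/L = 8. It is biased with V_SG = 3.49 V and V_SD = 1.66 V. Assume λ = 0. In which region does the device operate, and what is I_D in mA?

k_p = μ_pC_ox · (W/L) = 0.936 mA/V².
V_ov = V_SG − |V_th| = 3.49 − 0.66 = 2.83 V.
Since V_SD = 1.66 V < V_ov = 2.83 V, the device is in the triode region.
I_D = k_p [V_ov · V_SD − ½ V_SD²] = 0.936 × [2.83 × 1.66 − 0.5 × 1.66²] = 3.11 mA.

Triode; I_D = 3.11 mA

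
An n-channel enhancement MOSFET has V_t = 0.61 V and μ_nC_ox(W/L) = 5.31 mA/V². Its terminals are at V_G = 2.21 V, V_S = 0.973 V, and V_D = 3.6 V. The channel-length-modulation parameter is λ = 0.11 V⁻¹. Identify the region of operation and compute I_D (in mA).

Saturation; I_D = 1.35 mA

V_GS = V_G − V_S = 2.21 − 0.973 = 1.24 V; V_DS = V_D − V_S = 3.6 − 0.973 = 2.63 V.
V_ov = V_GS − V_t = 1.24 − 0.61 = 0.627 V.
Since V_DS = 2.63 V ≥ V_ov = 0.627 V, the device is in saturation.
I_D = ½ k_n V_ov² (1 + λ V_DS) = 0.5 × 5.31 × 0.627² × (1 + 0.11 × 2.63) = 1.35 mA.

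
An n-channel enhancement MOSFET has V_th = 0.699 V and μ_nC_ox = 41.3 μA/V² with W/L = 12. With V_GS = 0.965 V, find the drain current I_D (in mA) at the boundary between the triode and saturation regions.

I_D = 0.0175 mA

At the boundary V_DS = V_ov = V_GS − V_th = 0.965 − 0.699 = 0.266 V.
k_n = μ_nC_ox · (W/L) = 0.4956 mA/V².
I_D = ½ k_n V_ov² = 0.5 × 0.4956 × 0.266² = 0.0175 mA.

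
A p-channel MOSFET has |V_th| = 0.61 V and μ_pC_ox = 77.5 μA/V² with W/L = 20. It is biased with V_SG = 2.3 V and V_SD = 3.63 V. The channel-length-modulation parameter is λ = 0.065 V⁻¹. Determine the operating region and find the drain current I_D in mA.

k_p = μ_pC_ox · (W/L) = 1.55 mA/V².
V_ov = V_SG − |V_th| = 2.3 − 0.61 = 1.69 V.
Since V_SD = 3.63 V ≥ V_ov = 1.69 V, the device is in saturation.
I_D = ½ k_p V_ov² (1 + λ V_SD) = 0.5 × 1.55 × 1.69² × (1 + 0.065 × 3.63) = 2.74 mA.

Saturation; I_D = 2.74 mA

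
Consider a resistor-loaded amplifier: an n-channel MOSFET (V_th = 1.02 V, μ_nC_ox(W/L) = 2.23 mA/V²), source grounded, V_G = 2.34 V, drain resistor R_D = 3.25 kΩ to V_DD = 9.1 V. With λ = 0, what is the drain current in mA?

I_D = 1.94 mA

V_GS = V_G = 2.34 V, so V_ov = 2.34 − 1.02 = 1.32 V.
Assume saturation: I_D = ½ k_n V_ov² = 0.5 × 2.23 × 1.32² = 1.94 mA, giving V_DS = V_DD − I_D R_D = 9.1 − 1.94 × 3.25 = 2.79 V.
V_DS = 2.79 V ≥ V_ov = 1.32 V, confirming saturation.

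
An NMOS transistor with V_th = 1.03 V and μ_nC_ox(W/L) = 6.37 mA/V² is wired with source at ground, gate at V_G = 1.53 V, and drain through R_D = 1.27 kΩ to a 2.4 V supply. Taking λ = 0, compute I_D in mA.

I_D = 0.796 mA

V_GS = V_G = 1.53 V, so V_ov = 1.53 − 1.03 = 0.5 V.
Assume saturation: I_D = ½ k_n V_ov² = 0.5 × 6.37 × 0.5² = 0.796 mA, giving V_DS = V_DD − I_D R_D = 2.4 − 0.796 × 1.27 = 1.39 V.
V_DS = 1.39 V ≥ V_ov = 0.5 V, confirming saturation.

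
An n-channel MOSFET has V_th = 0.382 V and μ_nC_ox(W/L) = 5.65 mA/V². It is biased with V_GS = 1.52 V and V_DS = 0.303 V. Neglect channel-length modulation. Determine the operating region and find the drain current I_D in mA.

V_ov = V_GS − V_th = 1.52 − 0.382 = 1.14 V.
Since V_DS = 0.303 V < V_ov = 1.14 V, the device is in the triode region.
I_D = k_n [V_ov · V_DS − ½ V_DS²] = 5.65 × [1.14 × 0.303 − 0.5 × 0.303²] = 1.69 mA.

Triode; I_D = 1.69 mA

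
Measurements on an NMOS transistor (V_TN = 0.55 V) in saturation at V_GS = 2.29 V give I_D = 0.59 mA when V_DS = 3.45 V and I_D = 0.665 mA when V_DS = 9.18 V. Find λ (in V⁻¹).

λ = 0.0240 V⁻¹

With V_GS fixed, I_D ∝ (1 + λ V_DS) in saturation, so I_D2/I_D1 = (1 + λ V_DS2)/(1 + λ V_DS1).
0.665/0.59 = 1.127 = (1 + 9.18 λ)/(1 + 3.45 λ).
Solving: λ (I_D1 V_DS2 − I_D2 V_DS1) = I_D2 − I_D1, so λ = (0.665 − 0.59) / (0.59 × 9.18 − 0.665 × 3.45) = 0.075 / 3.12 = 0.024 V⁻¹.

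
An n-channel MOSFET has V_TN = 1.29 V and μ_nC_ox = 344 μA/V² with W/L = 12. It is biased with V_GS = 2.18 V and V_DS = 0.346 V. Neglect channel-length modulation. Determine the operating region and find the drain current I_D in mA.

k_n = μ_nC_ox · (W/L) = 4.128 mA/V².
V_ov = V_GS − V_TN = 2.18 − 1.29 = 0.89 V.
Since V_DS = 0.346 V < V_ov = 0.89 V, the device is in the triode region.
I_D = k_n [V_ov · V_DS − ½ V_DS²] = 4.128 × [0.89 × 0.346 − 0.5 × 0.346²] = 1.02 mA.

Triode; I_D = 1.02 mA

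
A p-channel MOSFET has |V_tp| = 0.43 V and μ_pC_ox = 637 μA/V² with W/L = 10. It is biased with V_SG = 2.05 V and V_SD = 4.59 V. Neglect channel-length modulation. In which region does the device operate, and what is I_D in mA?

k_p = μ_pC_ox · (W/L) = 6.37 mA/V².
V_ov = V_SG − |V_tp| = 2.05 − 0.43 = 1.62 V.
Since V_SD = 4.59 V ≥ V_ov = 1.62 V, the device is in saturation.
I_D = ½ k_p V_ov² = 0.5 × 6.37 × 1.62² = 8.36 mA.

Saturation; I_D = 8.36 mA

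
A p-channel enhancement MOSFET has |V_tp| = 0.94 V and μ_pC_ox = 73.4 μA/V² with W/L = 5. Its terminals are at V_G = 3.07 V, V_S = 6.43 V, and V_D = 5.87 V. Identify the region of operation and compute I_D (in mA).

Triode; I_D = 0.440 mA

V_SG = V_S − V_G = 6.43 − 3.07 = 3.36 V; V_SD = V_S − V_D = 6.43 − 5.87 = 0.56 V.
k_p = μ_pC_ox · (W/L) = 0.367 mA/V².
V_ov = V_SG − |V_tp| = 3.36 − 0.94 = 2.42 V.
Since V_SD = 0.56 V < V_ov = 2.42 V, the device is in the triode region.
I_D = k_p [V_ov · V_SD − ½ V_SD²] = 0.367 × [2.42 × 0.56 − 0.5 × 0.56²] = 0.44 mA.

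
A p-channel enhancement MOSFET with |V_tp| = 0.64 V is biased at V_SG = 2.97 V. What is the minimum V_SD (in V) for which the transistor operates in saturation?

The boundary between triode and saturation is V_SD = V_SG − |V_tp| = V_ov.
V_ov = 2.97 − 0.64 = 2.33 V.

V_SD,sat = 2.33 V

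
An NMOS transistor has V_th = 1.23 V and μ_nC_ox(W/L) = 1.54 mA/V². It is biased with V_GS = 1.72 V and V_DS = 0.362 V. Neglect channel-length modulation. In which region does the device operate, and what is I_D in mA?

Triode; I_D = 0.172 mA

V_ov = V_GS − V_th = 1.72 − 1.23 = 0.49 V.
Since V_DS = 0.362 V < V_ov = 0.49 V, the device is in the triode region.
I_D = k_n [V_ov · V_DS − ½ V_DS²] = 1.54 × [0.49 × 0.362 − 0.5 × 0.362²] = 0.172 mA.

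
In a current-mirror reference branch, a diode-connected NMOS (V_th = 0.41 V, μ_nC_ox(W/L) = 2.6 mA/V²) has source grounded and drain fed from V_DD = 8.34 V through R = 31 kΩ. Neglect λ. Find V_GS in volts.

With gate tied to drain, V_GS = V_DS ≥ V_GS − V_th, so the device is in saturation.
KCL at the drain: ½ k_n (V_GS − V_th)² = (V_DD − V_GS)/R.
Let x = V_GS − 0.41. Then 40.3 x² + x − 7.93 = 0, giving x = 0.431 V (positive root), so V_GS = 0.841 V.
I_D = (V_DD − V_GS)/R = (8.34 − 0.841) / 31 = 0.242 mA.

V_GS = 0.841 V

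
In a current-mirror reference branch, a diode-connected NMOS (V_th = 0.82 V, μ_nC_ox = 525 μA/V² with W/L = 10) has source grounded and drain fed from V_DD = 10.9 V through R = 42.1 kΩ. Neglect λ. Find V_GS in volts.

V_GS = 1.12 V

With gate tied to drain, V_GS = V_DS ≥ V_GS − V_th, so the device is in saturation.
k_n = μ_nC_ox · (W/L) = 5.25 mA/V².
KCL at the drain: ½ k_n (V_GS − V_th)² = (V_DD − V_GS)/R.
Let x = V_GS − 0.82. Then 111 x² + x − 10.08 = 0, giving x = 0.298 V (positive root), so V_GS = 1.12 V.
I_D = (V_DD − V_GS)/R = (10.9 − 1.12) / 42.1 = 0.232 mA.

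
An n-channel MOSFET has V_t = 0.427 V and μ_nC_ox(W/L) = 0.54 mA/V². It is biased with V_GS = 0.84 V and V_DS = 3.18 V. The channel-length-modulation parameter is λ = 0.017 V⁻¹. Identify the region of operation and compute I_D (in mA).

Saturation; I_D = 0.0485 mA

V_ov = V_GS − V_t = 0.84 − 0.427 = 0.413 V.
Since V_DS = 3.18 V ≥ V_ov = 0.413 V, the device is in saturation.
I_D = ½ k_n V_ov² (1 + λ V_DS) = 0.5 × 0.54 × 0.413² × (1 + 0.017 × 3.18) = 0.0485 mA.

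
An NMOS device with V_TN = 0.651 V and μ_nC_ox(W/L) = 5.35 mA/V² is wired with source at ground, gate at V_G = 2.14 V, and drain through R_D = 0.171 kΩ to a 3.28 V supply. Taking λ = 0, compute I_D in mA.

I_D = 5.93 mA

V_GS = V_G = 2.14 V, so V_ov = 2.14 − 0.651 = 1.49 V.
Assume saturation: I_D = ½ k_n V_ov² = 0.5 × 5.35 × 1.49² = 5.93 mA, giving V_DS = V_DD − I_D R_D = 3.28 − 5.93 × 0.171 = 2.27 V.
V_DS = 2.27 V ≥ V_ov = 1.49 V, confirming saturation.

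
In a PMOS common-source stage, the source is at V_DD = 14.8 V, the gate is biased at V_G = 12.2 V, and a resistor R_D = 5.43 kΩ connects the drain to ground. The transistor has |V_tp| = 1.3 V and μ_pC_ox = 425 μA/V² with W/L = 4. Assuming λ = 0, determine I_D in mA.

V_SG = V_DD − V_G = 14.8 − 12.2 = 2.6 V, so V_ov = 2.6 − 1.3 = 1.3 V.
k_p = μ_pC_ox · (W/L) = 1.7 mA/V².
Assume saturation: I_D = ½ k_p V_ov² = 0.5 × 1.7 × 1.3² = 1.44 mA, giving V_SD = V_DD − I_D R_D = 14.8 − 1.44 × 5.43 = 7 V.
V_SD = 7 V ≥ V_ov = 1.3 V, confirming saturation.

I_D = 1.44 mA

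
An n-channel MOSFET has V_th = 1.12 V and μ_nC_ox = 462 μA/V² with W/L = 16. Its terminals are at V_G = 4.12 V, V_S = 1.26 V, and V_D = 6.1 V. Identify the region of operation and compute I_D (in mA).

V_GS = V_G − V_S = 4.12 − 1.26 = 2.86 V; V_DS = V_D − V_S = 6.1 − 1.26 = 4.84 V.
k_n = μ_nC_ox · (W/L) = 7.392 mA/V².
V_ov = V_GS − V_th = 2.86 − 1.12 = 1.74 V.
Since V_DS = 4.84 V ≥ V_ov = 1.74 V, the device is in saturation.
I_D = ½ k_n V_ov² = 0.5 × 7.392 × 1.74² = 11.2 mA.

Saturation; I_D = 11.2 mA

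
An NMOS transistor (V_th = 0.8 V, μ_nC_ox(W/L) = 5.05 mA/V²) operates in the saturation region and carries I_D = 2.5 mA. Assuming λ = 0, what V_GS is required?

In saturation I_D = ½ k_n (V_GS − V_th)², so V_GS − V_th = √(2 I_D / k_n) = √(2 × 2.5 / 5.05) = 0.995 V.
V_GS = 0.8 + 0.995 = 1.8 V.

V_GS = 1.80 V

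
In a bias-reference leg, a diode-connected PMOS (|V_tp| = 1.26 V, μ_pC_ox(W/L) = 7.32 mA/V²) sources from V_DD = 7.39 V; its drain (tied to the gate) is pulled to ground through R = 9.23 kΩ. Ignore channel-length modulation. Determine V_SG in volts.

With gate tied to drain, V_SG = V_SD ≥ V_SG − |V_tp|, so the device is in saturation.
KCL at the drain: ½ k_p (V_SG − |V_tp|)² = (V_DD − V_SG)/R.
Let x = V_SG − 1.26. Then 33.8 x² + x − 6.13 = 0, giving x = 0.411 V (positive root), so V_SG = 1.67 V.
I_D = (V_DD − V_SG)/R = (7.39 − 1.67) / 9.23 = 0.62 mA.

V_SG = 1.67 V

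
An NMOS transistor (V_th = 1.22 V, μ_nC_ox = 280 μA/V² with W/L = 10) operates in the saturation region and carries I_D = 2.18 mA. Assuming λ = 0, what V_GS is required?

k_n = μ_nC_ox · (W/L) = 2.8 mA/V².
In saturation I_D = ½ k_n (V_GS − V_th)², so V_GS − V_th = √(2 I_D / k_n) = √(2 × 2.18 / 2.8) = 1.25 V.
V_GS = 1.22 + 1.25 = 2.47 V.

V_GS = 2.47 V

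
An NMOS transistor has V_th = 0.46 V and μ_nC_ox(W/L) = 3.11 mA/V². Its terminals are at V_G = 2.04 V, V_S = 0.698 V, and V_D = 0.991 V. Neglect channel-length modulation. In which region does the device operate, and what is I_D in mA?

V_GS = V_G − V_S = 2.04 − 0.698 = 1.34 V; V_DS = V_D − V_S = 0.991 − 0.698 = 0.293 V.
V_ov = V_GS − V_th = 1.34 − 0.46 = 0.882 V.
Since V_DS = 0.293 V < V_ov = 0.882 V, the device is in the triode region.
I_D = k_n [V_ov · V_DS − ½ V_DS²] = 3.11 × [0.882 × 0.293 − 0.5 × 0.293²] = 0.67 mA.

Triode; I_D = 0.670 mA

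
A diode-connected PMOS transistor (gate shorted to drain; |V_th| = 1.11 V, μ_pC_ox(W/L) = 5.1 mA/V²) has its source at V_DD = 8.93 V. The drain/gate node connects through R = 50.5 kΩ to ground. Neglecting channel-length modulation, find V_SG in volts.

V_SG = 1.35 V

With gate tied to drain, V_SG = V_SD ≥ V_SG − |V_th|, so the device is in saturation.
KCL at the drain: ½ k_p (V_SG − |V_th|)² = (V_DD − V_SG)/R.
Let x = V_SG − 1.11. Then 129 x² + x − 7.82 = 0, giving x = 0.243 V (positive root), so V_SG = 1.35 V.
I_D = (V_DD − V_SG)/R = (8.93 − 1.35) / 50.5 = 0.15 mA.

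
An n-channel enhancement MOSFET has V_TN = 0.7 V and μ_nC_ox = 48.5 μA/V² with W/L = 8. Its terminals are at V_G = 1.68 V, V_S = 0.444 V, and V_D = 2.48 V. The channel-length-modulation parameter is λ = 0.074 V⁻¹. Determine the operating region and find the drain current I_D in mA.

V_GS = V_G − V_S = 1.68 − 0.444 = 1.24 V; V_DS = V_D − V_S = 2.48 − 0.444 = 2.04 V.
k_n = μ_nC_ox · (W/L) = 0.388 mA/V².
V_ov = V_GS − V_TN = 1.24 − 0.7 = 0.536 V.
Since V_DS = 2.04 V ≥ V_ov = 0.536 V, the device is in saturation.
I_D = ½ k_n V_ov² (1 + λ V_DS) = 0.5 × 0.388 × 0.536² × (1 + 0.074 × 2.04) = 0.0641 mA.

Saturation; I_D = 0.0641 mA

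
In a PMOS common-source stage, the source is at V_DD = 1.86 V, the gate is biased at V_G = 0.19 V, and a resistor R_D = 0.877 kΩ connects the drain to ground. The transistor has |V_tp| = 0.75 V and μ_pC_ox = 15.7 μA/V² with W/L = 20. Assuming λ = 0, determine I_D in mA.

V_SG = V_DD − V_G = 1.86 − 0.19 = 1.67 V, so V_ov = 1.67 − 0.75 = 0.92 V.
k_p = μ_pC_ox · (W/L) = 0.314 mA/V².
Assume saturation: I_D = ½ k_p V_ov² = 0.5 × 0.314 × 0.92² = 0.133 mA, giving V_SD = V_DD − I_D R_D = 1.86 − 0.133 × 0.877 = 1.74 V.
V_SD = 1.74 V ≥ V_ov = 0.92 V, confirming saturation.

I_D = 0.133 mA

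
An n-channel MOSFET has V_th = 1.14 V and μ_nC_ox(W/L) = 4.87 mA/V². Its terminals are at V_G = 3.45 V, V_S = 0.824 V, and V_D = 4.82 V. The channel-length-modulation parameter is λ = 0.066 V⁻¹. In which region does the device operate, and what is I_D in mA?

V_GS = V_G − V_S = 3.45 − 0.824 = 2.63 V; V_DS = V_D − V_S = 4.82 − 0.824 = 4 V.
V_ov = V_GS − V_th = 2.63 − 1.14 = 1.49 V.
Since V_DS = 4 V ≥ V_ov = 1.49 V, the device is in saturation.
I_D = ½ k_n V_ov² (1 + λ V_DS) = 0.5 × 4.87 × 1.49² × (1 + 0.066 × 4) = 6.8 mA.

Saturation; I_D = 6.80 mA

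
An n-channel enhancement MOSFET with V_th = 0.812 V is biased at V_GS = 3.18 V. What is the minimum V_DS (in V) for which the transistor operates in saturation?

The boundary between triode and saturation is V_DS = V_GS − V_th = V_ov.
V_ov = 3.18 − 0.812 = 2.37 V.

V_DS,sat = 2.37 V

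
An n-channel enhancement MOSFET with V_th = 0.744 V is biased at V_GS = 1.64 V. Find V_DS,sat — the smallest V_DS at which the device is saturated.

V_DS,sat = 0.896 V

The boundary between triode and saturation is V_DS = V_GS − V_th = V_ov.
V_ov = 1.64 − 0.744 = 0.896 V.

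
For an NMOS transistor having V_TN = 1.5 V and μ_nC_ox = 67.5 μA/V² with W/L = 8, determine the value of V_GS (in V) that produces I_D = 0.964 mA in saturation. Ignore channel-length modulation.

k_n = μ_nC_ox · (W/L) = 0.54 mA/V².
In saturation I_D = ½ k_n (V_GS − V_TN)², so V_GS − V_TN = √(2 I_D / k_n) = √(2 × 0.964 / 0.54) = 1.89 V.
V_GS = 1.5 + 1.89 = 3.39 V.

V_GS = 3.39 V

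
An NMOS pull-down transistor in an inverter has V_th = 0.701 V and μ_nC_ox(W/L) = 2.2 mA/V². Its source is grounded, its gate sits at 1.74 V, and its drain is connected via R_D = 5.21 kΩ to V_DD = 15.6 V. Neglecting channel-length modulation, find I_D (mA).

V_GS = V_G = 1.74 V, so V_ov = 1.74 − 0.701 = 1.04 V.
Assume saturation: I_D = ½ k_n V_ov² = 0.5 × 2.2 × 1.04² = 1.19 mA, giving V_DS = V_DD − I_D R_D = 15.6 − 1.19 × 5.21 = 9.41 V.
V_DS = 9.41 V ≥ V_ov = 1.04 V, confirming saturation.

I_D = 1.19 mA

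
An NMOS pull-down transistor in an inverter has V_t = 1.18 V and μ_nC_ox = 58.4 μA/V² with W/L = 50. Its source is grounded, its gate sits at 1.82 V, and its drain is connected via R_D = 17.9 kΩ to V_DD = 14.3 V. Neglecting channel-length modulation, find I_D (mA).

V_GS = V_G = 1.82 V, so V_ov = 1.82 − 1.18 = 0.64 V.
k_n = μ_nC_ox · (W/L) = 2.92 mA/V².
Assume saturation: I_D = ½ k_n V_ov² = 0.5 × 2.92 × 0.64² = 0.598 mA, giving V_DS = V_DD − I_D R_D = 14.3 − 0.598 × 17.9 = 3.6 V.
V_DS = 3.6 V ≥ V_ov = 0.64 V, confirming saturation.

I_D = 0.598 mA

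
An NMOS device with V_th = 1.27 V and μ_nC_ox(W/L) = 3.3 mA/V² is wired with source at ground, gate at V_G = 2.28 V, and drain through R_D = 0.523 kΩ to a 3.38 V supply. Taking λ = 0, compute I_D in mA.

I_D = 1.68 mA

V_GS = V_G = 2.28 V, so V_ov = 2.28 − 1.27 = 1.01 V.
Assume saturation: I_D = ½ k_n V_ov² = 0.5 × 3.3 × 1.01² = 1.68 mA, giving V_DS = V_DD − I_D R_D = 3.38 − 1.68 × 0.523 = 2.5 V.
V_DS = 2.5 V ≥ V_ov = 1.01 V, confirming saturation.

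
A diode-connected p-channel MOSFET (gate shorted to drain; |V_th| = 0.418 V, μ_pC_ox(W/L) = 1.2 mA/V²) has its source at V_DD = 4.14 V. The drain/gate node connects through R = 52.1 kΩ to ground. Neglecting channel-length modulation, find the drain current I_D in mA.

I_D = 0.0651 mA

With gate tied to drain, V_SG = V_SD ≥ V_SG − |V_th|, so the device is in saturation.
KCL at the drain: ½ k_p (V_SG − |V_th|)² = (V_DD − V_SG)/R.
Let x = V_SG − 0.418. Then 31.3 x² + x − 3.722 = 0, giving x = 0.329 V (positive root), so V_SG = 0.747 V.
I_D = (V_DD − V_SG)/R = (4.14 − 0.747) / 52.1 = 0.0651 mA.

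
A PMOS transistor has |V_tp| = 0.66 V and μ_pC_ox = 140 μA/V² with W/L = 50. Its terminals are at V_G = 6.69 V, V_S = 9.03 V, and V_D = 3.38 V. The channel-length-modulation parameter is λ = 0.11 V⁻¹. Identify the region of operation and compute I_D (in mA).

V_SG = V_S − V_G = 9.03 − 6.69 = 2.34 V; V_SD = V_S − V_D = 9.03 − 3.38 = 5.65 V.
k_p = μ_pC_ox · (W/L) = 7 mA/V².
V_ov = V_SG − |V_tp| = 2.34 − 0.66 = 1.68 V.
Since V_SD = 5.65 V ≥ V_ov = 1.68 V, the device is in saturation.
I_D = ½ k_p V_ov² (1 + λ V_SD) = 0.5 × 7 × 1.68² × (1 + 0.11 × 5.65) = 16 mA.

Saturation; I_D = 16.0 mA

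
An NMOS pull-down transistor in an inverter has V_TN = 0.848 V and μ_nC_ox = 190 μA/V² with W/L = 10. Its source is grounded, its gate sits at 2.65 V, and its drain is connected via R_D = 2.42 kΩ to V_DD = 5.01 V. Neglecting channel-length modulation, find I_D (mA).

V_GS = V_G = 2.65 V, so V_ov = 2.65 − 0.848 = 1.8 V.
k_n = μ_nC_ox · (W/L) = 1.9 mA/V².
Assume saturation: I_D = ½ k_n V_ov² = 0.5 × 1.9 × 1.8² = 3.08 mA, giving V_DS = V_DD − I_D R_D = 5.01 − 3.08 × 2.42 = -2.46 V.
But -2.46 V < V_ov = 1.8 V, so the device is actually in triode.
In triode I_D = k_n[V_ov V_DS − ½ V_DS²] and I_D = (V_DD − V_DS)/R_D. Equating: 2.3 V_DS² − 9.286 V_DS + 5.01 = 0, giving V_DS = 0.641 V (the root below V_ov).
I_D = (5.01 − 0.641) / 2.42 = 1.81 mA.

I_D = 1.81 mA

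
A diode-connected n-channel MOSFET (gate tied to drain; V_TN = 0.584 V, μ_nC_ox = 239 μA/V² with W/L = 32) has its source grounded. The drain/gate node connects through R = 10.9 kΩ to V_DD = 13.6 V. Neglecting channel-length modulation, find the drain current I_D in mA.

I_D = 1.14 mA

With gate tied to drain, V_GS = V_DS ≥ V_GS − V_TN, so the device is in saturation.
k_n = μ_nC_ox · (W/L) = 7.648 mA/V².
KCL at the drain: ½ k_n (V_GS − V_TN)² = (V_DD − V_GS)/R.
Let x = V_GS − 0.584. Then 41.7 x² + x − 13.02 = 0, giving x = 0.547 V (positive root), so V_GS = 1.13 V.
I_D = (V_DD − V_GS)/R = (13.6 − 1.13) / 10.9 = 1.14 mA.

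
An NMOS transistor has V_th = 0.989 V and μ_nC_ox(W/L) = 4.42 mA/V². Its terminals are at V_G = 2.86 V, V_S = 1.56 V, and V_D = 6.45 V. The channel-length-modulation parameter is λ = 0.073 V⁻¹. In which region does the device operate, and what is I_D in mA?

V_GS = V_G − V_S = 2.86 − 1.56 = 1.3 V; V_DS = V_D − V_S = 6.45 − 1.56 = 4.89 V.
V_ov = V_GS − V_th = 1.3 − 0.989 = 0.311 V.
Since V_DS = 4.89 V ≥ V_ov = 0.311 V, the device is in saturation.
I_D = ½ k_n V_ov² (1 + λ V_DS) = 0.5 × 4.42 × 0.311² × (1 + 0.073 × 4.89) = 0.29 mA.

Saturation; I_D = 0.290 mA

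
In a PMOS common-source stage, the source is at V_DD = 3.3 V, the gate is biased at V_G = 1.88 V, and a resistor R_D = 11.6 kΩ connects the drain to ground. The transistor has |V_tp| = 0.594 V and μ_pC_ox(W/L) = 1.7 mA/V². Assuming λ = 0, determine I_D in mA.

V_SG = V_DD − V_G = 3.3 − 1.88 = 1.42 V, so V_ov = 1.42 − 0.594 = 0.826 V.
Assume saturation: I_D = ½ k_p V_ov² = 0.5 × 1.7 × 0.826² = 0.58 mA, giving V_SD = V_DD − I_D R_D = 3.3 − 0.58 × 11.6 = -3.43 V.
But -3.43 V < V_ov = 0.826 V, so the device is actually in triode.
In triode I_D = k_p[V_ov V_SD − ½ V_SD²] and I_D = (V_DD − V_SD)/R_D. Equating: 9.86 V_SD² − 17.29 V_SD + 3.3 = 0, giving V_SD = 0.218 V (the root below V_ov).
I_D = (3.3 − 0.218) / 11.6 = 0.266 mA.

I_D = 0.266 mA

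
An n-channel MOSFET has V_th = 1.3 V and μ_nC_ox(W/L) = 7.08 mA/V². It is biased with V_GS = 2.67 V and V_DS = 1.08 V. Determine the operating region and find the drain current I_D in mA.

V_ov = V_GS − V_th = 2.67 − 1.3 = 1.37 V.
Since V_DS = 1.08 V < V_ov = 1.37 V, the device is in the triode region.
I_D = k_n [V_ov · V_DS − ½ V_DS²] = 7.08 × [1.37 × 1.08 − 0.5 × 1.08²] = 6.35 mA.

Triode; I_D = 6.35 mA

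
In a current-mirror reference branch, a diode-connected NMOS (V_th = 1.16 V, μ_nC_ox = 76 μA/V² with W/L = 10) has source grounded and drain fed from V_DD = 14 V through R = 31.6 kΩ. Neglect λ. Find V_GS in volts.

With gate tied to drain, V_GS = V_DS ≥ V_GS − V_th, so the device is in saturation.
k_n = μ_nC_ox · (W/L) = 0.76 mA/V².
KCL at the drain: ½ k_n (V_GS − V_th)² = (V_DD − V_GS)/R.
Let x = V_GS − 1.16. Then 12 x² + x − 12.84 = 0, giving x = 0.993 V (positive root), so V_GS = 2.15 V.
I_D = (V_DD − V_GS)/R = (14 − 2.15) / 31.6 = 0.375 mA.

V_GS = 2.15 V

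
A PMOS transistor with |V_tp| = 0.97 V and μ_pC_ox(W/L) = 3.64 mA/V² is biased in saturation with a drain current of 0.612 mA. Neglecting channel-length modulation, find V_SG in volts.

In saturation I_D = ½ k_p (V_SG − |V_tp|)², so V_SG − |V_tp| = √(2 I_D / k_p) = √(2 × 0.612 / 3.64) = 0.58 V.
V_SG = 0.97 + 0.58 = 1.55 V.

V_SG = 1.55 V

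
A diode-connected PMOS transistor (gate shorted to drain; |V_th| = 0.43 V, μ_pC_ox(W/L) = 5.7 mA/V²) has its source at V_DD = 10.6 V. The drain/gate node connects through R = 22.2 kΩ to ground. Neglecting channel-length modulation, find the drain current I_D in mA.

With gate tied to drain, V_SG = V_SD ≥ V_SG − |V_th|, so the device is in saturation.
KCL at the drain: ½ k_p (V_SG − |V_th|)² = (V_DD − V_SG)/R.
Let x = V_SG − 0.43. Then 63.3 x² + x − 10.17 = 0, giving x = 0.393 V (positive root), so V_SG = 0.823 V.
I_D = (V_DD − V_SG)/R = (10.6 − 0.823) / 22.2 = 0.44 mA.

I_D = 0.440 mA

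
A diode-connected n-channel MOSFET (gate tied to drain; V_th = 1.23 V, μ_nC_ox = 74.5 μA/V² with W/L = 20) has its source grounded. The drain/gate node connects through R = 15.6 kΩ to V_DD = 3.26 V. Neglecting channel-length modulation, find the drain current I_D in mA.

With gate tied to drain, V_GS = V_DS ≥ V_GS − V_th, so the device is in saturation.
k_n = μ_nC_ox · (W/L) = 1.49 mA/V².
KCL at the drain: ½ k_n (V_GS − V_th)² = (V_DD − V_GS)/R.
Let x = V_GS − 1.23. Then 11.6 x² + x − 2.03 = 0, giving x = 0.377 V (positive root), so V_GS = 1.61 V.
I_D = (V_DD − V_GS)/R = (3.26 − 1.61) / 15.6 = 0.106 mA.

I_D = 0.106 mA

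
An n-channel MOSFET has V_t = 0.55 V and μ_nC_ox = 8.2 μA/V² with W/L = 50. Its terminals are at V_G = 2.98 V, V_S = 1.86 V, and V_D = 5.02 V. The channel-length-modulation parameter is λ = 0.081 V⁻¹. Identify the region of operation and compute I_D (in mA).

Saturation; I_D = 0.0837 mA

V_GS = V_G − V_S = 2.98 − 1.86 = 1.12 V; V_DS = V_D − V_S = 5.02 − 1.86 = 3.16 V.
k_n = μ_nC_ox · (W/L) = 0.41 mA/V².
V_ov = V_GS − V_t = 1.12 − 0.55 = 0.57 V.
Since V_DS = 3.16 V ≥ V_ov = 0.57 V, the device is in saturation.
I_D = ½ k_n V_ov² (1 + λ V_DS) = 0.5 × 0.41 × 0.57² × (1 + 0.081 × 3.16) = 0.0837 mA.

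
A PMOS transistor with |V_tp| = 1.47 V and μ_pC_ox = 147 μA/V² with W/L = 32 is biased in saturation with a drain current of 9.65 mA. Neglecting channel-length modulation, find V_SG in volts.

k_p = μ_pC_ox · (W/L) = 4.704 mA/V².
In saturation I_D = ½ k_p (V_SG − |V_tp|)², so V_SG − |V_tp| = √(2 I_D / k_p) = √(2 × 9.65 / 4.704) = 2.03 V.
V_SG = 1.47 + 2.03 = 3.5 V.

V_SG = 3.50 V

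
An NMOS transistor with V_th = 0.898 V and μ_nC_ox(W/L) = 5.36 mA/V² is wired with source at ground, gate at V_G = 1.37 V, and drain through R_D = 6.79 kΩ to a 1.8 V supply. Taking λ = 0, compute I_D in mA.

V_GS = V_G = 1.37 V, so V_ov = 1.37 − 0.898 = 0.472 V.
Assume saturation: I_D = ½ k_n V_ov² = 0.5 × 5.36 × 0.472² = 0.597 mA, giving V_DS = V_DD − I_D R_D = 1.8 − 0.597 × 6.79 = -2.25 V.
But -2.25 V < V_ov = 0.472 V, so the device is actually in triode.
In triode I_D = k_n[V_ov V_DS − ½ V_DS²] and I_D = (V_DD − V_DS)/R_D. Equating: 18.2 V_DS² − 18.18 V_DS + 1.8 = 0, giving V_DS = 0.111 V (the root below V_ov).
I_D = (1.8 − 0.111) / 6.79 = 0.249 mA.

I_D = 0.249 mA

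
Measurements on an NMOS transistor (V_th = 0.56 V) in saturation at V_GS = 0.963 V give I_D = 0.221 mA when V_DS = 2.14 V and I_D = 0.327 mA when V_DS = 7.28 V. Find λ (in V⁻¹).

λ = 0.117 V⁻¹

With V_GS fixed, I_D ∝ (1 + λ V_DS) in saturation, so I_D2/I_D1 = (1 + λ V_DS2)/(1 + λ V_DS1).
0.327/0.221 = 1.48 = (1 + 7.28 λ)/(1 + 2.14 λ).
Solving: λ (I_D1 V_DS2 − I_D2 V_DS1) = I_D2 − I_D1, so λ = (0.327 − 0.221) / (0.221 × 7.28 − 0.327 × 2.14) = 0.106 / 0.909 = 0.117 V⁻¹.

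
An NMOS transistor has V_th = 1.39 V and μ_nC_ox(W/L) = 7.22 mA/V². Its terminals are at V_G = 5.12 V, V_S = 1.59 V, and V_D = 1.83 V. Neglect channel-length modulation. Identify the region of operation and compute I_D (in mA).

V_GS = V_G − V_S = 5.12 − 1.59 = 3.53 V; V_DS = V_D − V_S = 1.83 − 1.59 = 0.24 V.
V_ov = V_GS − V_th = 3.53 − 1.39 = 2.14 V.
Since V_DS = 0.24 V < V_ov = 2.14 V, the device is in the triode region.
I_D = k_n [V_ov · V_DS − ½ V_DS²] = 7.22 × [2.14 × 0.24 − 0.5 × 0.24²] = 3.5 mA.

Triode; I_D = 3.50 mA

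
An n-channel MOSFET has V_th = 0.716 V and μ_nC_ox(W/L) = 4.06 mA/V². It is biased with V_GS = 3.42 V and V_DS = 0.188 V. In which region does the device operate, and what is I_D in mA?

Triode; I_D = 1.99 mA

V_ov = V_GS − V_th = 3.42 − 0.716 = 2.7 V.
Since V_DS = 0.188 V < V_ov = 2.7 V, the device is in the triode region.
I_D = k_n [V_ov · V_DS − ½ V_DS²] = 4.06 × [2.7 × 0.188 − 0.5 × 0.188²] = 1.99 mA.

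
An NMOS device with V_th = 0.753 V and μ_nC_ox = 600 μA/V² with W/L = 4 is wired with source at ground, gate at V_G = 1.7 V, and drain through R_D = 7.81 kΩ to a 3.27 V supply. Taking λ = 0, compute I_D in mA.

V_GS = V_G = 1.7 V, so V_ov = 1.7 − 0.753 = 0.947 V.
k_n = μ_nC_ox · (W/L) = 2.4 mA/V².
Assume saturation: I_D = ½ k_n V_ov² = 0.5 × 2.4 × 0.947² = 1.08 mA, giving V_DS = V_DD − I_D R_D = 3.27 − 1.08 × 7.81 = -5.13 V.
But -5.13 V < V_ov = 0.947 V, so the device is actually in triode.
In triode I_D = k_n[V_ov V_DS − ½ V_DS²] and I_D = (V_DD − V_DS)/R_D. Equating: 9.37 V_DS² − 18.75 V_DS + 3.27 = 0, giving V_DS = 0.193 V (the root below V_ov).
I_D = (3.27 − 0.193) / 7.81 = 0.394 mA.

I_D = 0.394 mA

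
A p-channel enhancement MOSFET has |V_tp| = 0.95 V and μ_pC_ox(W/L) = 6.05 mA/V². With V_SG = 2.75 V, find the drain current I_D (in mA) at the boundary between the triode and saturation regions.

I_D = 9.80 mA

At the boundary V_SD = V_ov = V_SG − |V_tp| = 2.75 − 0.95 = 1.8 V.
I_D = ½ k_p V_ov² = 0.5 × 6.05 × 1.8² = 9.8 mA.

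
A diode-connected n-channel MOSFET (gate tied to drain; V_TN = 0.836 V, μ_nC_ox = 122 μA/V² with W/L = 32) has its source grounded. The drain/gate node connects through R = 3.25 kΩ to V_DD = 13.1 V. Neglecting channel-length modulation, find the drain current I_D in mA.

I_D = 3.37 mA

With gate tied to drain, V_GS = V_DS ≥ V_GS − V_TN, so the device is in saturation.
k_n = μ_nC_ox · (W/L) = 3.904 mA/V².
KCL at the drain: ½ k_n (V_GS − V_TN)² = (V_DD − V_GS)/R.
Let x = V_GS − 0.836. Then 6.34 x² + x − 12.26 = 0, giving x = 1.31 V (positive root), so V_GS = 2.15 V.
I_D = (V_DD − V_GS)/R = (13.1 − 2.15) / 3.25 = 3.37 mA.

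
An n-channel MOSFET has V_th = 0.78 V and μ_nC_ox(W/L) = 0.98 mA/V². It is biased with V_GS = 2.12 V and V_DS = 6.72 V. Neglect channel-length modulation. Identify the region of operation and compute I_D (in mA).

V_ov = V_GS − V_th = 2.12 − 0.78 = 1.34 V.
Since V_DS = 6.72 V ≥ V_ov = 1.34 V, the device is in saturation.
I_D = ½ k_n V_ov² = 0.5 × 0.98 × 1.34² = 0.88 mA.

Saturation; I_D = 0.880 mA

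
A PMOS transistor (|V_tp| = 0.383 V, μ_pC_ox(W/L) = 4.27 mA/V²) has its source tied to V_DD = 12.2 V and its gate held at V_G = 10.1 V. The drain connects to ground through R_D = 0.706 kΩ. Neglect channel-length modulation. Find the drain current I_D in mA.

I_D = 6.29 mA

V_SG = V_DD − V_G = 12.2 − 10.1 = 2.1 V, so V_ov = 2.1 − 0.383 = 1.72 V.
Assume saturation: I_D = ½ k_p V_ov² = 0.5 × 4.27 × 1.72² = 6.29 mA, giving V_SD = V_DD − I_D R_D = 12.2 − 6.29 × 0.706 = 7.76 V.
V_SD = 7.76 V ≥ V_ov = 1.72 V, confirming saturation.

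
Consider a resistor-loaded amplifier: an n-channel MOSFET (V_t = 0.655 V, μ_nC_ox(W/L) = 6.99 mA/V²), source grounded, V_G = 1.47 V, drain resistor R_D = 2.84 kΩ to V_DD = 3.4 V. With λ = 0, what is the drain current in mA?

I_D = 1.12 mA

V_GS = V_G = 1.47 V, so V_ov = 1.47 − 0.655 = 0.815 V.
Assume saturation: I_D = ½ k_n V_ov² = 0.5 × 6.99 × 0.815² = 2.32 mA, giving V_DS = V_DD − I_D R_D = 3.4 − 2.32 × 2.84 = -3.19 V.
But -3.19 V < V_ov = 0.815 V, so the device is actually in triode.
In triode I_D = k_n[V_ov V_DS − ½ V_DS²] and I_D = (V_DD − V_DS)/R_D. Equating: 9.93 V_DS² − 17.18 V_DS + 3.4 = 0, giving V_DS = 0.228 V (the root below V_ov).
I_D = (3.4 − 0.228) / 2.84 = 1.12 mA.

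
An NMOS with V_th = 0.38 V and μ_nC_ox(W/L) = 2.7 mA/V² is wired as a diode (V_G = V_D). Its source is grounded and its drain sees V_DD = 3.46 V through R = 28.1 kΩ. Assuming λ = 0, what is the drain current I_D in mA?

With gate tied to drain, V_GS = V_DS ≥ V_GS − V_th, so the device is in saturation.
KCL at the drain: ½ k_n (V_GS − V_th)² = (V_DD − V_GS)/R.
Let x = V_GS − 0.38. Then 37.9 x² + x − 3.08 = 0, giving x = 0.272 V (positive root), so V_GS = 0.652 V.
I_D = (V_DD − V_GS)/R = (3.46 − 0.652) / 28.1 = 0.0999 mA.

I_D = 0.0999 mA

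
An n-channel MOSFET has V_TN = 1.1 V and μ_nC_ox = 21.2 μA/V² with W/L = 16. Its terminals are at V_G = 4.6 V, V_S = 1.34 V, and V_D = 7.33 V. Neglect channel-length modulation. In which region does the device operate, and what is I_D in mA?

V_GS = V_G − V_S = 4.6 − 1.34 = 3.26 V; V_DS = V_D − V_S = 7.33 − 1.34 = 5.99 V.
k_n = μ_nC_ox · (W/L) = 0.3392 mA/V².
V_ov = V_GS − V_TN = 3.26 − 1.1 = 2.16 V.
Since V_DS = 5.99 V ≥ V_ov = 2.16 V, the device is in saturation.
I_D = ½ k_n V_ov² = 0.5 × 0.3392 × 2.16² = 0.791 mA.

Saturation; I_D = 0.791 mA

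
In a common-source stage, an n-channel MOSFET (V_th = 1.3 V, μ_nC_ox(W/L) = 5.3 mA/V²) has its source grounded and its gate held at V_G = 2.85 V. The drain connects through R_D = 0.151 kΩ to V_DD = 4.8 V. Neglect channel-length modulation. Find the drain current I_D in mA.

V_GS = V_G = 2.85 V, so V_ov = 2.85 − 1.3 = 1.55 V.
Assume saturation: I_D = ½ k_n V_ov² = 0.5 × 5.3 × 1.55² = 6.37 mA, giving V_DS = V_DD − I_D R_D = 4.8 − 6.37 × 0.151 = 3.84 V.
V_DS = 3.84 V ≥ V_ov = 1.55 V, confirming saturation.

I_D = 6.37 mA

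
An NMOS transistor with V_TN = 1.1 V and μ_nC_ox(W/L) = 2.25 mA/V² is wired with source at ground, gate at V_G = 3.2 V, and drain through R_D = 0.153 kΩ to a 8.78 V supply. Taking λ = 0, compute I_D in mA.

V_GS = V_G = 3.2 V, so V_ov = 3.2 − 1.1 = 2.1 V.
Assume saturation: I_D = ½ k_n V_ov² = 0.5 × 2.25 × 2.1² = 4.96 mA, giving V_DS = V_DD − I_D R_D = 8.78 − 4.96 × 0.153 = 8.02 V.
V_DS = 8.02 V ≥ V_ov = 2.1 V, confirming saturation.

I_D = 4.96 mA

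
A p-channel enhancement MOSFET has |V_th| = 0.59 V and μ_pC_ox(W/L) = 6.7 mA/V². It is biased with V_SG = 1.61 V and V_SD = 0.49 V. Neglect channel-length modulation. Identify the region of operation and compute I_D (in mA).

Triode; I_D = 2.54 mA

V_ov = V_SG − |V_th| = 1.61 − 0.59 = 1.02 V.
Since V_SD = 0.49 V < V_ov = 1.02 V, the device is in the triode region.
I_D = k_p [V_ov · V_SD − ½ V_SD²] = 6.7 × [1.02 × 0.49 − 0.5 × 0.49²] = 2.54 mA.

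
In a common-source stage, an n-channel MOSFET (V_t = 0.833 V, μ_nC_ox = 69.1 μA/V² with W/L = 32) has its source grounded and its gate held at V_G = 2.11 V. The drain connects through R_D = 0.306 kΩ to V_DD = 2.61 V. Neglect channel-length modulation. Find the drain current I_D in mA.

I_D = 1.80 mA

V_GS = V_G = 2.11 V, so V_ov = 2.11 − 0.833 = 1.28 V.
k_n = μ_nC_ox · (W/L) = 2.211 mA/V².
Assume saturation: I_D = ½ k_n V_ov² = 0.5 × 2.211 × 1.28² = 1.8 mA, giving V_DS = V_DD − I_D R_D = 2.61 − 1.8 × 0.306 = 2.06 V.
V_DS = 2.06 V ≥ V_ov = 1.28 V, confirming saturation.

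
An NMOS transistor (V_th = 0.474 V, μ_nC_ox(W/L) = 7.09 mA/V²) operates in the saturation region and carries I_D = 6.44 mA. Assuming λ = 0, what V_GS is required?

V_GS = 1.82 V

In saturation I_D = ½ k_n (V_GS − V_th)², so V_GS − V_th = √(2 I_D / k_n) = √(2 × 6.44 / 7.09) = 1.35 V.
V_GS = 0.474 + 1.35 = 1.82 V.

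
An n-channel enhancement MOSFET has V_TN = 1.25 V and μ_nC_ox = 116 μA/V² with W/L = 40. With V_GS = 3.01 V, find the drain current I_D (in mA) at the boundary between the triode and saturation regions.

I_D = 7.19 mA

At the boundary V_DS = V_ov = V_GS − V_TN = 3.01 − 1.25 = 1.76 V.
k_n = μ_nC_ox · (W/L) = 4.64 mA/V².
I_D = ½ k_n V_ov² = 0.5 × 4.64 × 1.76² = 7.19 mA.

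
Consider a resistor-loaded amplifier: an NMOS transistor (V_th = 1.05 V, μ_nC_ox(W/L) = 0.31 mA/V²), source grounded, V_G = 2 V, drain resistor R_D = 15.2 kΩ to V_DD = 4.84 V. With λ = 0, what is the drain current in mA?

I_D = 0.140 mA

V_GS = V_G = 2 V, so V_ov = 2 − 1.05 = 0.95 V.
Assume saturation: I_D = ½ k_n V_ov² = 0.5 × 0.31 × 0.95² = 0.14 mA, giving V_DS = V_DD − I_D R_D = 4.84 − 0.14 × 15.2 = 2.71 V.
V_DS = 2.71 V ≥ V_ov = 0.95 V, confirming saturation.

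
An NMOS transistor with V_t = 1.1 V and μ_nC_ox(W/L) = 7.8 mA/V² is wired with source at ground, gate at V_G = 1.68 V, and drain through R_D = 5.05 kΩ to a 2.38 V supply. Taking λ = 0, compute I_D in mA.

V_GS = V_G = 1.68 V, so V_ov = 1.68 − 1.1 = 0.58 V.
Assume saturation: I_D = ½ k_n V_ov² = 0.5 × 7.8 × 0.58² = 1.31 mA, giving V_DS = V_DD − I_D R_D = 2.38 − 1.31 × 5.05 = -4.25 V.
But -4.25 V < V_ov = 0.58 V, so the device is actually in triode.
In triode I_D = k_n[V_ov V_DS − ½ V_DS²] and I_D = (V_DD − V_DS)/R_D. Equating: 19.7 V_DS² − 23.85 V_DS + 2.38 = 0, giving V_DS = 0.11 V (the root below V_ov).
I_D = (2.38 − 0.11) / 5.05 = 0.45 mA.

I_D = 0.450 mA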